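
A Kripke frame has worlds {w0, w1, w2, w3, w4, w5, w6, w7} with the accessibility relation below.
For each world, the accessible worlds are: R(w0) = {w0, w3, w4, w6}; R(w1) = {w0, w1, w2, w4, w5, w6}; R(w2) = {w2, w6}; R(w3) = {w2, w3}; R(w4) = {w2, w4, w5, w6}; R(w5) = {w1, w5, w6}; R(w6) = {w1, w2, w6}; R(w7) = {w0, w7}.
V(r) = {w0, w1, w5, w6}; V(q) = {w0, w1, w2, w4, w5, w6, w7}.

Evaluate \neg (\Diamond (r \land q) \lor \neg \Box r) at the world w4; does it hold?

No

At w4: \Diamond (r \land q) \lor \neg \Box r is true, so \neg (\Diamond (r \land q) \lor \neg \Box r) is false.
  At w4: \Diamond (r \land q) is true, \neg \Box r is true, so \Diamond (r \land q) \lor \neg \Box r is true.
    At w4: \Diamond (r \land q) requires r \land q at some successor in {w2, w4, w5, w6}.
      r \land q holds at w5, so \Diamond (r \land q) is true at w4.
    At w4: \Box r is false, so \neg \Box r is true.
      At w4: \Box r requires r at every successor {w2, w4, w5, w6}.
        r fails at w2, so \Box r is false at w4.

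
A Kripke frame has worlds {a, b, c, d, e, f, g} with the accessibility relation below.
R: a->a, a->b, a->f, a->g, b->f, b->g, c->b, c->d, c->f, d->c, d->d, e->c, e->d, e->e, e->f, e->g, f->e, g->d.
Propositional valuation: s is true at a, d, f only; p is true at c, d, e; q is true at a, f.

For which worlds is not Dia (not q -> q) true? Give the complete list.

d, f, g

Let φ = not Dia (not q -> q). Evaluate φ at each world:
  a (successors {a, b, f, g}): φ is false.
  b (successors {f, g}): φ is false.
  c (successors {b, d, f}): φ is false.
  d (successors {c, d}): φ is true.
  e (successors {c, d, e, f, g}): φ is false.
  f (successors {e}): φ is true.
  g (successors {d}): φ is true.
For instance, at a:
  At a: Dia (not q -> q) is true, so not Dia (not q -> q) is false.
    At a: Dia (not q -> q) requires not q -> q at some successor in {a, b, f, g}.
      not q -> q holds at a, so Dia (not q -> q) is true at a.
Satisfying worlds: {d, f, g}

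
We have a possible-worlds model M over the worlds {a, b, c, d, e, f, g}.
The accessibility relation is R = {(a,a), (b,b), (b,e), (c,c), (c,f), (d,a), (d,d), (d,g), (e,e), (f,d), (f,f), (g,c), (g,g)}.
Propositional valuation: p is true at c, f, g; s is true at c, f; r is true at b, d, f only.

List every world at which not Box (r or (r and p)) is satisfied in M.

Let φ = not Box (r or (r and p)). Evaluate φ at each world:
  a (successors {a}): φ is true.
  b (successors {b, e}): φ is true.
  c (successors {c, f}): φ is true.
  d (successors {a, d, g}): φ is true.
  e (successors {e}): φ is true.
  f (successors {d, f}): φ is false.
  g (successors {c, g}): φ is true.
For instance, at e:
  At e: Box (r or (r and p)) is false, so not Box (r or (r and p)) is true.
    At e: Box (r or (r and p)) requires r or (r and p) at every successor {e}.
      r or (r and p) fails at e, so Box (r or (r and p)) is false at e.
Satisfying worlds: {a, b, c, d, e, g}

a, b, c, d, e, g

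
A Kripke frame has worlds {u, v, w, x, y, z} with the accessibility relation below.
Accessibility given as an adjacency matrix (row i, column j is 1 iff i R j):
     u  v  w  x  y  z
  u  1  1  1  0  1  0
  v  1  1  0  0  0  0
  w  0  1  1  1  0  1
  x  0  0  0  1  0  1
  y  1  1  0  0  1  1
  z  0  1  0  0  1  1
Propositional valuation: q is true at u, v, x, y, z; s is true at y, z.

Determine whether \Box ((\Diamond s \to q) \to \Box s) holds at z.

No

Recall that \Box ψ holds at a world iff ψ holds at every accessible world, and \Diamond ψ holds iff ψ holds at some accessible world.
At z: \Box ((\Diamond s \to q) \to \Box s) requires (\Diamond s \to q) \to \Box s at every successor {v, y, z}.
  (\Diamond s \to q) \to \Box s fails at v, so \Box ((\Diamond s \to q) \to \Box s) is false at z.
    At v: \Diamond s \to q is true, \Box s is false, so (\Diamond s \to q) \to \Box s is false.
      At v: \Diamond s is false, q is true, so \Diamond s \to q is true.
      At v: \Box s requires s at every successor {u, v}.
        s fails at u, so \Box s is false at v.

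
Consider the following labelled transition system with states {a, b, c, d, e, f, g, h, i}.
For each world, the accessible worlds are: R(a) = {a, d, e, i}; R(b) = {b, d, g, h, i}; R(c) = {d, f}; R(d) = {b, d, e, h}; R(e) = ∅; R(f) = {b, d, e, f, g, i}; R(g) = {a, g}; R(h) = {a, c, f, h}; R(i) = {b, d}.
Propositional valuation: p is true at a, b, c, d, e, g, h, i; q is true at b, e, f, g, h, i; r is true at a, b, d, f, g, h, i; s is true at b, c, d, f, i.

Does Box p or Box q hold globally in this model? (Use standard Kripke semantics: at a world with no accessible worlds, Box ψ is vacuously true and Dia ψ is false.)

Let φ = Box p or Box q. Evaluate φ at each world:
  a (successors {a, d, e, i}): φ is true.
  b (successors {b, d, g, h, i}): φ is true.
  c (successors {d, f}): φ is false.
  d (successors {b, d, e, h}): φ is true.
  e (successors ∅): φ is true.
  f (successors {b, d, e, f, g, i}): φ is false.
  g (successors {a, g}): φ is true.
  h (successors {a, c, f, h}): φ is false.
  i (successors {b, d}): φ is true.
Detail at c (counterexample):
  At c: Box p is false, Box q is false, so Box p or Box q is false.
    At c: Box p requires p at every successor {d, f}.
      p fails at f, so Box p is false at c.
    At c: Box q requires q at every successor {d, f}.
      q fails at d, so Box q is false at c.

No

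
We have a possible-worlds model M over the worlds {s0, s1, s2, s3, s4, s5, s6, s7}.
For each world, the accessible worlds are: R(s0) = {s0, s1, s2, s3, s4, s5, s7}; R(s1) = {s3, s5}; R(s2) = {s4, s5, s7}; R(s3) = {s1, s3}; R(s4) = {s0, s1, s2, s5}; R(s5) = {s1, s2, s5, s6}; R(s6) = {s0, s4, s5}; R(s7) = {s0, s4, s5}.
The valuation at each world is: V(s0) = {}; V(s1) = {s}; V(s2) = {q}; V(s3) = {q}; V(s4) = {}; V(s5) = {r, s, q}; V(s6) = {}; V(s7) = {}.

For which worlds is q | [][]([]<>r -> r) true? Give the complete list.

s2, s3, s5

Let φ = q | [][]([]<>r -> r). Evaluate φ at each world:
  s0 (successors {s0, s1, s2, s3, s4, s5, s7}): φ is false.
  s1 (successors {s3, s5}): φ is false.
  s2 (successors {s4, s5, s7}): φ is true.
  s3 (successors {s1, s3}): φ is true.
  s4 (successors {s0, s1, s2, s5}): φ is false.
  s5 (successors {s1, s2, s5, s6}): φ is true.
  s6 (successors {s0, s4, s5}): φ is false.
  s7 (successors {s0, s4, s5}): φ is false.
For instance, at s5:
  At s5: q is true, [][]([]<>r -> r) is false, so q | [][]([]<>r -> r) is true.
    At s5: [][]([]<>r -> r) requires []([]<>r -> r) at every successor {s1, s2, s5, s6}.
      []([]<>r -> r) fails at s2, so [][]([]<>r -> r) is false at s5.
Satisfying worlds: {s2, s3, s5}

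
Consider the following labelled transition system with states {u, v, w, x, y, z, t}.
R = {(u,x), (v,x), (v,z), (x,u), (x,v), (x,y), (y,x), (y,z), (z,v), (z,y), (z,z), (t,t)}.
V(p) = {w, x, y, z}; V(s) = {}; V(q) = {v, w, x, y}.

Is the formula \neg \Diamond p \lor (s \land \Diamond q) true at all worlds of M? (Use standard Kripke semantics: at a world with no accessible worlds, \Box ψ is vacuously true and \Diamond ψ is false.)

Let φ = \neg \Diamond p \lor (s \land \Diamond q). Evaluate φ at each world:
  u (successors {x}): φ is false.
  v (successors {x, z}): φ is false.
  w (successors ∅): φ is true.
  x (successors {u, v, y}): φ is false.
  y (successors {x, z}): φ is false.
  z (successors {v, y, z}): φ is false.
  t (successors {t}): φ is true.
Detail at u (counterexample):
  At u: \neg \Diamond p is false, s \land \Diamond q is false, so \neg \Diamond p \lor (s \land \Diamond q) is false.
    At u: \Diamond p is true, so \neg \Diamond p is false.
      At u: \Diamond p requires p at some successor in {x}.
        p holds at x, so \Diamond p is true at u.
    At u: s is false, \Diamond q is true, so s \land \Diamond q is false.
      At u: \Diamond q requires q at some successor in {x}.
        q holds at x, so \Diamond q is true at u.

No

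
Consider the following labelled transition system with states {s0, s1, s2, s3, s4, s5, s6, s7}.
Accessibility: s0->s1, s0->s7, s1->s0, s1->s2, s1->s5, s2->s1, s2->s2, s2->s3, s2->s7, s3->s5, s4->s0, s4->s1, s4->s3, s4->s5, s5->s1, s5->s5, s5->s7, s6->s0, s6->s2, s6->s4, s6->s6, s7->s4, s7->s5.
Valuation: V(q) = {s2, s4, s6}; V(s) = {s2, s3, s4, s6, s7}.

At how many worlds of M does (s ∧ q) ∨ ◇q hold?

5

Recall that ◇ψ holds at a world iff ψ holds at some accessible world.
Let φ = (s ∧ q) ∨ ◇q. Evaluate φ at each world:
  s0 (successors {s1, s7}): φ is false.
  s1 (successors {s0, s2, s5}): φ is true.
  s2 (successors {s1, s2, s3, s7}): φ is true.
  s3 (successors {s5}): φ is false.
  s4 (successors {s0, s1, s3, s5}): φ is true.
  s5 (successors {s1, s5, s7}): φ is false.
  s6 (successors {s0, s2, s4, s6}): φ is true.
  s7 (successors {s4, s5}): φ is true.
For instance, at s1:
  At s1: s ∧ q is false, ◇q is true, so (s ∧ q) ∨ ◇q is true.
    At s1: ◇q requires q at some successor in {s0, s2, s5}.
      q holds at s2, so ◇q is true at s1.
Satisfying worlds: {s1, s2, s4, s6, s7}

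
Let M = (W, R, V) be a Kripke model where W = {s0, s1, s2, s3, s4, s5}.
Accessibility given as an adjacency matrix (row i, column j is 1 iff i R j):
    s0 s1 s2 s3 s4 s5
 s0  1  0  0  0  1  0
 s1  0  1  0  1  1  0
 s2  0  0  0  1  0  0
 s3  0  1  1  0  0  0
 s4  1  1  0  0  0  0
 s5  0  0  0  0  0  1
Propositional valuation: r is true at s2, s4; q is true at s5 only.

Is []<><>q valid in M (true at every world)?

No

Let φ = []<><>q. Evaluate φ at each world:
  s0 (successors {s0, s4}): φ is false.
  s1 (successors {s1, s3, s4}): φ is false.
  s2 (successors {s3}): φ is false.
  s3 (successors {s1, s2}): φ is false.
  s4 (successors {s0, s1}): φ is false.
  s5 (successors {s5}): φ is true.
Detail at s0 (counterexample):
  At s0: []<><>q requires <><>q at every successor {s0, s4}.
    <><>q fails at s0, so []<><>q is false at s0.
      At s0: <><>q requires <>q at some successor in {s0, s4}.
        At s0: <>q is false.
        At s4: <>q is false.
      So <><>q is false at s0.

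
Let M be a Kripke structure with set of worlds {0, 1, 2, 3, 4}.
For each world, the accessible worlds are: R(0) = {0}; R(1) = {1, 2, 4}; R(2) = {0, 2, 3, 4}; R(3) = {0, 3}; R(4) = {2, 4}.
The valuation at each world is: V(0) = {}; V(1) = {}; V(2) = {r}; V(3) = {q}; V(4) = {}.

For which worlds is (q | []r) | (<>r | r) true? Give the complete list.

1, 2, 3, 4

Let φ = (q | []r) | (<>r | r). Evaluate φ at each world:
  0 (successors {0}): φ is false.
  1 (successors {1, 2, 4}): φ is true.
  2 (successors {0, 2, 3, 4}): φ is true.
  3 (successors {0, 3}): φ is true.
  4 (successors {2, 4}): φ is true.
For instance, at 3:
  At 3: q | []r is true, <>r | r is false, so (q | []r) | (<>r | r) is true.
    At 3: q is true, []r is false, so q | []r is true.
      At 3: []r requires r at every successor {0, 3}.
        r fails at 0, so []r is false at 3.
    At 3: <>r is false, r is false, so <>r | r is false.
      At 3: <>r requires r at some successor in {0, 3}.
        At 0: r is false.
        At 3: r is false.
      So <>r is false at 3.
Satisfying worlds: {1, 2, 3, 4}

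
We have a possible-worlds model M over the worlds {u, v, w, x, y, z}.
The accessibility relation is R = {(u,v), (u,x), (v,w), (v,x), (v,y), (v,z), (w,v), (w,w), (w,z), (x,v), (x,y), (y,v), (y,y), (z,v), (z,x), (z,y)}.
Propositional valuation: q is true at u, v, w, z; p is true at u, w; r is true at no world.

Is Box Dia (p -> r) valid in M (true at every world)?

Recall that Box ψ holds at a world iff ψ holds at every accessible world, and Dia ψ holds iff ψ holds at some accessible world.
Let φ = Box Dia (p -> r). Evaluate φ at each world:
  u (successors {v, x}): φ is true.
  v (successors {w, x, y, z}): φ is true.
  w (successors {v, w, z}): φ is true.
  x (successors {v, y}): φ is true.
  y (successors {v, y}): φ is true.
  z (successors {v, x, y}): φ is true.
For instance, at y:
  At y: Box Dia (p -> r) requires Dia (p -> r) at every successor {v, y}.
      At v: Dia (p -> r) requires p -> r at some successor in {w, x, y, z}.
        p -> r holds at x, so Dia (p -> r) is true at v.
      At y: Dia (p -> r) requires p -> r at some successor in {v, y}.
        p -> r holds at v, so Dia (p -> r) is true at y.
  So Box Dia (p -> r) is true at y.

Yes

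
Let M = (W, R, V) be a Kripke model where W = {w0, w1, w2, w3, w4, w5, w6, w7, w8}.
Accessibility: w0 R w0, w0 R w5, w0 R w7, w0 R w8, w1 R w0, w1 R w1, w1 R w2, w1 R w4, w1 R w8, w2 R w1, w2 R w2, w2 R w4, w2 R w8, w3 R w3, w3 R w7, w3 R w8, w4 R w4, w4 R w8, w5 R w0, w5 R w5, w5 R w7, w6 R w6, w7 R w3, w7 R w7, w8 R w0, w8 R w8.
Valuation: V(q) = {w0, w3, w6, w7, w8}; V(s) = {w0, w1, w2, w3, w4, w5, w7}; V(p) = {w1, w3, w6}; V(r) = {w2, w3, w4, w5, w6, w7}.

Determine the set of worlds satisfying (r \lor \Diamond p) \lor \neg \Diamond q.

w1, w2, w3, w4, w5, w6, w7

Let φ = (r \lor \Diamond p) \lor \neg \Diamond q. Evaluate φ at each world:
  w0 (successors {w0, w5, w7, w8}): φ is false.
  w1 (successors {w0, w1, w2, w4, w8}): φ is true.
  w2 (successors {w1, w2, w4, w8}): φ is true.
  w3 (successors {w3, w7, w8}): φ is true.
  w4 (successors {w4, w8}): φ is true.
  w5 (successors {w0, w5, w7}): φ is true.
  w6 (successors {w6}): φ is true.
  w7 (successors {w3, w7}): φ is true.
  w8 (successors {w0, w8}): φ is false.
For instance, at w2:
  At w2: r \lor \Diamond p is true, \neg \Diamond q is false, so (r \lor \Diamond p) \lor \neg \Diamond q is true.
    At w2: r is true, \Diamond p is true, so r \lor \Diamond p is true.
      At w2: \Diamond p requires p at some successor in {w1, w2, w4, w8}.
        p holds at w1, so \Diamond p is true at w2.
    At w2: \Diamond q is true, so \neg \Diamond q is false.
      At w2: \Diamond q requires q at some successor in {w1, w2, w4, w8}.
        q holds at w8, so \Diamond q is true at w2.
Satisfying worlds: {w1, w2, w3, w4, w5, w6, w7}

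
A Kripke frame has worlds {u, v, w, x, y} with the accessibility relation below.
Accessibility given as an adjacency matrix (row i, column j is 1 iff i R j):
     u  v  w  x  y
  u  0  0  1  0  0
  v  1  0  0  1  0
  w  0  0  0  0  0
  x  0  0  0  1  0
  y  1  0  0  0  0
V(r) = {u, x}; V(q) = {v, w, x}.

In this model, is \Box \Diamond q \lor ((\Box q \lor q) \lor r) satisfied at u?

Yes

At u: \Box \Diamond q is false, (\Box q \lor q) \lor r is true, so \Box \Diamond q \lor ((\Box q \lor q) \lor r) is true.
  At u: \Box \Diamond q requires \Diamond q at every successor {w}.
    \Diamond q fails at w, so \Box \Diamond q is false at u.
      At w: no accessible worlds, so \Diamond q is false.
  At u: \Box q \lor q is true, r is true, so (\Box q \lor q) \lor r is true.
    At u: \Box q is true, q is false, so \Box q \lor q is true.
      At u: \Box q requires q at every successor {w}.
        At w: q is true.
      So \Box q is true at u.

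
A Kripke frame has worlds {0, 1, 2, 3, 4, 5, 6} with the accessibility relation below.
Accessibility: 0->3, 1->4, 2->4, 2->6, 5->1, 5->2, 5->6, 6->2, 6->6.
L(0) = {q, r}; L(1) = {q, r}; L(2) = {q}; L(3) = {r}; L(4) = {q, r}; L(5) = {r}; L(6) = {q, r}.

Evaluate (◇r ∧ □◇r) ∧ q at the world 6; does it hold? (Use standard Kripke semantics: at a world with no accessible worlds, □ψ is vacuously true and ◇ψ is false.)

At 6: ◇r ∧ □◇r is true, q is true, so (◇r ∧ □◇r) ∧ q is true.
  At 6: ◇r is true, □◇r is true, so ◇r ∧ □◇r is true.
    At 6: ◇r requires r at some successor in {2, 6}.
      r holds at 6, so ◇r is true at 6.
    At 6: □◇r requires ◇r at every successor {2, 6}.
      At 2: ◇r is true.
      At 6: ◇r is true.
    So □◇r is true at 6.

Yes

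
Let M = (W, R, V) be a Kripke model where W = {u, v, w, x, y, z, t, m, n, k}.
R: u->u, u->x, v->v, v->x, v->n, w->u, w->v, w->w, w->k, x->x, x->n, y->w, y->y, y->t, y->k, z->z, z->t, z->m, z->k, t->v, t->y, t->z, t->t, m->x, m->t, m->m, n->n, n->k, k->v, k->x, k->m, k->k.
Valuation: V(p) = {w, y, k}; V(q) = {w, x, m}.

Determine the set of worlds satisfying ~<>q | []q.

t, n

Let φ = ~<>q | []q. Evaluate φ at each world:
  u (successors {u, x}): φ is false.
  v (successors {v, x, n}): φ is false.
  w (successors {u, v, w, k}): φ is false.
  x (successors {x, n}): φ is false.
  y (successors {w, y, t, k}): φ is false.
  z (successors {z, t, m, k}): φ is false.
  t (successors {v, y, z, t}): φ is true.
  m (successors {x, t, m}): φ is false.
  n (successors {n, k}): φ is true.
  k (successors {v, x, m, k}): φ is false.
For instance, at y:
  At y: ~<>q is false, []q is false, so ~<>q | []q is false.
    At y: <>q is true, so ~<>q is false.
      At y: <>q requires q at some successor in {w, y, t, k}.
        q holds at w, so <>q is true at y.
    At y: []q requires q at every successor {w, y, t, k}.
      q fails at y, so []q is false at y.
Satisfying worlds: {t, n}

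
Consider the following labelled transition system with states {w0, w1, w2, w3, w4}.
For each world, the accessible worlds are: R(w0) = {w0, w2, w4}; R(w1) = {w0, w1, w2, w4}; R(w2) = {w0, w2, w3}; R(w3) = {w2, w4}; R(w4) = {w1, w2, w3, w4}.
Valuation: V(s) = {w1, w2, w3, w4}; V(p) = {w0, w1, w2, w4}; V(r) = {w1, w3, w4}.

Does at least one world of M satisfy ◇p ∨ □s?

Let φ = ◇p ∨ □s. Evaluate φ at each world:
  w0 (successors {w0, w2, w4}): φ is true.
  w1 (successors {w0, w1, w2, w4}): φ is true.
  w2 (successors {w0, w2, w3}): φ is true.
  w3 (successors {w2, w4}): φ is true.
  w4 (successors {w1, w2, w3, w4}): φ is true.
Detail at w0 (witness):
  At w0: ◇p is true, □s is false, so ◇p ∨ □s is true.
    At w0: ◇p requires p at some successor in {w0, w2, w4}.
      p holds at w0, so ◇p is true at w0.
    At w0: □s requires s at every successor {w0, w2, w4}.
      s fails at w0, so □s is false at w0.

Yes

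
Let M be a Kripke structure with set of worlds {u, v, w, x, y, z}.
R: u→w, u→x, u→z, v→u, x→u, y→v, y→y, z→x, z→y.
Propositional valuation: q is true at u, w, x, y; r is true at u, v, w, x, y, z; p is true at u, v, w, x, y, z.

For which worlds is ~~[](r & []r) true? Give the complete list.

Recall that []ψ holds at a world iff ψ holds at every accessible world, and <>ψ holds iff ψ holds at some accessible world.
Let φ = ~~[](r & []r). Evaluate φ at each world:
  u (successors {w, x, z}): φ is true.
  v (successors {u}): φ is true.
  w (successors ∅): φ is true.
  x (successors {u}): φ is true.
  y (successors {v, y}): φ is true.
  z (successors {x, y}): φ is true.
For instance, at y:
  At y: ~[](r & []r) is false, so ~~[](r & []r) is true.
    At y: [](r & []r) is true, so ~[](r & []r) is false.
      At y: [](r & []r) requires r & []r at every successor {v, y}.
        At v: r & []r is true.
        At y: r & []r is true.
      So [](r & []r) is true at y.
Satisfying worlds: {u, v, w, x, y, z}

u, v, w, x, y, z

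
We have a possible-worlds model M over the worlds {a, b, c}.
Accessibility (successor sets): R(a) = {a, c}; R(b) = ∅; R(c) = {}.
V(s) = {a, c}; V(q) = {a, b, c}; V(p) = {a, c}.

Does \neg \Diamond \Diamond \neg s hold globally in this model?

Yes

Let φ = \neg \Diamond \Diamond \neg s. Evaluate φ at each world:
  a (successors {a, c}): φ is true.
  b (successors ∅): φ is true.
  c (successors ∅): φ is true.
For instance, at a:
  At a: \Diamond \Diamond \neg s is false, so \neg \Diamond \Diamond \neg s is true.
    At a: \Diamond \Diamond \neg s requires \Diamond \neg s at some successor in {a, c}.
      At a: \Diamond \neg s is false.
      At c: \Diamond \neg s is false.
    So \Diamond \Diamond \neg s is false at a.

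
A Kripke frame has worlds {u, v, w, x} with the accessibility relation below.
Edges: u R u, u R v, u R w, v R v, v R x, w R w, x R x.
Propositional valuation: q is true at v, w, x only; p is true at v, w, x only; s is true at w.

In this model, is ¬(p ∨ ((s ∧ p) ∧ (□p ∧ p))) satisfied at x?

No

At x: p ∨ ((s ∧ p) ∧ (□p ∧ p)) is true, so ¬(p ∨ ((s ∧ p) ∧ (□p ∧ p))) is false.
  At x: p is true, (s ∧ p) ∧ (□p ∧ p) is false, so p ∨ ((s ∧ p) ∧ (□p ∧ p)) is true.
    At x: s ∧ p is false, □p ∧ p is true, so (s ∧ p) ∧ (□p ∧ p) is false.
      At x: □p is true, p is true, so □p ∧ p is true.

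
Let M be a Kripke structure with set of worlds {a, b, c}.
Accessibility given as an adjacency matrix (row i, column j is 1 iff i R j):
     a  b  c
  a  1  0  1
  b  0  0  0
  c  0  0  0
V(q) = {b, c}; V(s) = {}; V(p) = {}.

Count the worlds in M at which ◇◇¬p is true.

Let φ = ◇◇¬p. Evaluate φ at each world:
  a (successors {a, c}): φ is true.
  b (successors ∅): φ is false.
  c (successors ∅): φ is false.
For instance, at a:
  At a: ◇◇¬p requires ◇¬p at some successor in {a, c}.
    ◇¬p holds at a, so ◇◇¬p is true at a.
      At a: ◇¬p requires ¬p at some successor in {a, c}.
        ¬p holds at a, so ◇¬p is true at a.
Satisfying worlds: {a}

1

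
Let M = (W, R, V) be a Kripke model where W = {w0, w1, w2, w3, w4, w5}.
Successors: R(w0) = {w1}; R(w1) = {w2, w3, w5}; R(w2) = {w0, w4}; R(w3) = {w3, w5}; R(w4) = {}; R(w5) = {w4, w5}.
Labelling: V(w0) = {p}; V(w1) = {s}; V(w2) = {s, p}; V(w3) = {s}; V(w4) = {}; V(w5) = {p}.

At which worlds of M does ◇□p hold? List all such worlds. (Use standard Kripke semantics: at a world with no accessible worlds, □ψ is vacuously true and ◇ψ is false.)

Recall that □ψ holds at a world iff ψ holds at every accessible world, and ◇ψ holds iff ψ holds at some accessible world.
Let φ = ◇□p. Evaluate φ at each world:
  w0 (successors {w1}): φ is false.
  w1 (successors {w2, w3, w5}): φ is false.
  w2 (successors {w0, w4}): φ is true.
  w3 (successors {w3, w5}): φ is false.
  w4 (successors ∅): φ is false.
  w5 (successors {w4, w5}): φ is true.
For instance, at w2:
  At w2: ◇□p requires □p at some successor in {w0, w4}.
    □p holds at w4, so ◇□p is true at w2.
      At w4: no accessible worlds, so □p holds vacuously.
Satisfying worlds: {w2, w5}

w2, w5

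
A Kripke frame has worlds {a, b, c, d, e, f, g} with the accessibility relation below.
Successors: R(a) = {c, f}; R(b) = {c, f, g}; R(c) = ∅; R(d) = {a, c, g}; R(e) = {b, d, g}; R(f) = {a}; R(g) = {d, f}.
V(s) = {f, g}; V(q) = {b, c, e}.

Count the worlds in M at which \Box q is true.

Let φ = \Box q. Evaluate φ at each world:
  a (successors {c, f}): φ is false.
  b (successors {c, f, g}): φ is false.
  c (successors ∅): φ is true.
  d (successors {a, c, g}): φ is false.
  e (successors {b, d, g}): φ is false.
  f (successors {a}): φ is false.
  g (successors {d, f}): φ is false.
For instance, at e:
  At e: \Box q requires q at every successor {b, d, g}.
    q fails at d, so \Box q is false at e.
Satisfying worlds: {c}

1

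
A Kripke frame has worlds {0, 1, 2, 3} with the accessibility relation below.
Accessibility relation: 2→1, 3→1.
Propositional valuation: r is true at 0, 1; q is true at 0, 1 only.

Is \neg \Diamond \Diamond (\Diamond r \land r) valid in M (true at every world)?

Yes

Recall that \Diamond ψ holds at a world iff ψ holds at some accessible world.
Let φ = \neg \Diamond \Diamond (\Diamond r \land r). Evaluate φ at each world:
  0 (successors ∅): φ is true.
  1 (successors ∅): φ is true.
  2 (successors {1}): φ is true.
  3 (successors {1}): φ is true.
For instance, at 2:
  At 2: \Diamond \Diamond (\Diamond r \land r) is false, so \neg \Diamond \Diamond (\Diamond r \land r) is true.
    At 2: \Diamond \Diamond (\Diamond r \land r) requires \Diamond (\Diamond r \land r) at some successor in {1}.
      At 1: \Diamond (\Diamond r \land r) is false.
    So \Diamond \Diamond (\Diamond r \land r) is false at 2.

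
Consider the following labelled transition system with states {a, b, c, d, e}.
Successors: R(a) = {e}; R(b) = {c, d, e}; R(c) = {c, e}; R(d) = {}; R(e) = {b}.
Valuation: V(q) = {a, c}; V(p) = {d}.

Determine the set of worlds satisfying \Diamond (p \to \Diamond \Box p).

Let φ = \Diamond (p \to \Diamond \Box p). Evaluate φ at each world:
  a (successors {e}): φ is true.
  b (successors {c, d, e}): φ is true.
  c (successors {c, e}): φ is true.
  d (successors ∅): φ is false.
  e (successors {b}): φ is true.
For instance, at c:
  At c: \Diamond (p \to \Diamond \Box p) requires p \to \Diamond \Box p at some successor in {c, e}.
    p \to \Diamond \Box p holds at c, so \Diamond (p \to \Diamond \Box p) is true at c.
      At c: p is false, \Diamond \Box p is false, so p \to \Diamond \Box p is true.
Satisfying worlds: {a, b, c, e}

a, b, c, e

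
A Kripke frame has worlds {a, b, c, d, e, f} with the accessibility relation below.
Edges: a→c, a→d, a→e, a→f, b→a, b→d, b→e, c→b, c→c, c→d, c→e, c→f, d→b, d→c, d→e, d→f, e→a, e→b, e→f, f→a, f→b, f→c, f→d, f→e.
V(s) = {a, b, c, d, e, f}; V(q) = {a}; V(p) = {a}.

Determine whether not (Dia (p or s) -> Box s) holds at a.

At a: Dia (p or s) -> Box s is true, so not (Dia (p or s) -> Box s) is false.
  At a: Dia (p or s) is true, Box s is true, so Dia (p or s) -> Box s is true.
    At a: Dia (p or s) requires p or s at some successor in {c, d, e, f}.
      p or s holds at c, so Dia (p or s) is true at a.
    At a: Box s requires s at every successor {c, d, e, f}.
      At c: s is true.
      At d: s is true.
      At e: s is true.
      At f: s is true.
    So Box s is true at a.

No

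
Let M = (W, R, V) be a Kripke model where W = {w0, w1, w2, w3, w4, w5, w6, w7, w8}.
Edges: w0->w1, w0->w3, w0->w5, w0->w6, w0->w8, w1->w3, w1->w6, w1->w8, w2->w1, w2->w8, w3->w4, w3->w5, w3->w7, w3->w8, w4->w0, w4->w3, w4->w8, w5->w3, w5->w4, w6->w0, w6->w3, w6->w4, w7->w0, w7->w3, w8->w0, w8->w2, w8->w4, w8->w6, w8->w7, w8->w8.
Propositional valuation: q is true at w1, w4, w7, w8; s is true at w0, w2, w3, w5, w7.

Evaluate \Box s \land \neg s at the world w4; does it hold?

Recall that \Box ψ holds at a world iff ψ holds at every accessible world, and \Diamond ψ holds iff ψ holds at some accessible world.
At w4: \Box s is false, \neg s is true, so \Box s \land \neg s is false.
  At w4: \Box s requires s at every successor {w0, w3, w8}.
    s fails at w8, so \Box s is false at w4.

No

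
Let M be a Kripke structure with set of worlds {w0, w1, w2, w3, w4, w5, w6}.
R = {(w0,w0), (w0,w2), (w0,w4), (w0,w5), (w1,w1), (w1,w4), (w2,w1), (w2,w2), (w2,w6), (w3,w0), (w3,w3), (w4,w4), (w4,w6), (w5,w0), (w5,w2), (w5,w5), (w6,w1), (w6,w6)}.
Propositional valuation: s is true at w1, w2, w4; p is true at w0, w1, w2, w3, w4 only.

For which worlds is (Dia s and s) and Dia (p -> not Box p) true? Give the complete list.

w1, w2, w4

Let φ = (Dia s and s) and Dia (p -> not Box p). Evaluate φ at each world:
  w0 (successors {w0, w2, w4, w5}): φ is false.
  w1 (successors {w1, w4}): φ is true.
  w2 (successors {w1, w2, w6}): φ is true.
  w3 (successors {w0, w3}): φ is false.
  w4 (successors {w4, w6}): φ is true.
  w5 (successors {w0, w2, w5}): φ is false.
  w6 (successors {w1, w6}): φ is false.
For instance, at w6:
  At w6: Dia s and s is false, Dia (p -> not Box p) is true, so (Dia s and s) and Dia (p -> not Box p) is false.
    At w6: Dia s is true, s is false, so Dia s and s is false.
      At w6: Dia s requires s at some successor in {w1, w6}.
        s holds at w1, so Dia s is true at w6.
    At w6: Dia (p -> not Box p) requires p -> not Box p at some successor in {w1, w6}.
      p -> not Box p holds at w6, so Dia (p -> not Box p) is true at w6.
Satisfying worlds: {w1, w2, w4}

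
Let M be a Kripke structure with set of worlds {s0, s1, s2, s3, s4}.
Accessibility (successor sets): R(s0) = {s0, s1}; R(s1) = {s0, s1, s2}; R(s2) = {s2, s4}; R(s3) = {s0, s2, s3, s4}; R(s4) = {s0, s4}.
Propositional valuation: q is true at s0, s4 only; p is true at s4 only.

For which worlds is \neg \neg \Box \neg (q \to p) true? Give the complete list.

none

Recall that \Box ψ holds at a world iff ψ holds at every accessible world, and \Diamond ψ holds iff ψ holds at some accessible world.
Let φ = \neg \neg \Box \neg (q \to p). Evaluate φ at each world:
  s0 (successors {s0, s1}): φ is false.
  s1 (successors {s0, s1, s2}): φ is false.
  s2 (successors {s2, s4}): φ is false.
  s3 (successors {s0, s2, s3, s4}): φ is false.
  s4 (successors {s0, s4}): φ is false.
For instance, at s2:
  At s2: \neg \Box \neg (q \to p) is true, so \neg \neg \Box \neg (q \to p) is false.
    At s2: \Box \neg (q \to p) is false, so \neg \Box \neg (q \to p) is true.
      At s2: \Box \neg (q \to p) requires \neg (q \to p) at every successor {s2, s4}.
        \neg (q \to p) fails at s2, so \Box \neg (q \to p) is false at s2.
Satisfying worlds: none.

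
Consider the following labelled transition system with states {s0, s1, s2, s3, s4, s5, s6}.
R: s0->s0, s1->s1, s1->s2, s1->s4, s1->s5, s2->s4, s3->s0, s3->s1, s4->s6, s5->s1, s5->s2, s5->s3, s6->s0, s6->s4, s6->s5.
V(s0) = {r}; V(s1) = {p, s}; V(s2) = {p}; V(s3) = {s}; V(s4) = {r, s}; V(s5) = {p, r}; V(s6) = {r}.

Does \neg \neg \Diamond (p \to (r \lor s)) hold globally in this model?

Recall that \Diamond ψ holds at a world iff ψ holds at some accessible world.
Let φ = \neg \neg \Diamond (p \to (r \lor s)). Evaluate φ at each world:
  s0 (successors {s0}): φ is true.
  s1 (successors {s1, s2, s4, s5}): φ is true.
  s2 (successors {s4}): φ is true.
  s3 (successors {s0, s1}): φ is true.
  s4 (successors {s6}): φ is true.
  s5 (successors {s1, s2, s3}): φ is true.
  s6 (successors {s0, s4, s5}): φ is true.
For instance, at s2:
  At s2: \neg \Diamond (p \to (r \lor s)) is false, so \neg \neg \Diamond (p \to (r \lor s)) is true.
    At s2: \Diamond (p \to (r \lor s)) is true, so \neg \Diamond (p \to (r \lor s)) is false.
      At s2: \Diamond (p \to (r \lor s)) requires p \to (r \lor s) at some successor in {s4}.
        p \to (r \lor s) holds at s4, so \Diamond (p \to (r \lor s)) is true at s2.

Yes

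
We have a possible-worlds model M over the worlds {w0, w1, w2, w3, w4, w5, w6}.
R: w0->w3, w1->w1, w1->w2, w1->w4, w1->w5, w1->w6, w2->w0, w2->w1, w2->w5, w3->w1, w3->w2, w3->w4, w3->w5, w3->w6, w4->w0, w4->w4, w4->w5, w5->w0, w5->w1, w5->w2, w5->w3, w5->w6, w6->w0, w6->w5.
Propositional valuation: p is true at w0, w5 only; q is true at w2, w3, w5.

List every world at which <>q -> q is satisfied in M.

Let φ = <>q -> q. Evaluate φ at each world:
  w0 (successors {w3}): φ is false.
  w1 (successors {w1, w2, w4, w5, w6}): φ is false.
  w2 (successors {w0, w1, w5}): φ is true.
  w3 (successors {w1, w2, w4, w5, w6}): φ is true.
  w4 (successors {w0, w4, w5}): φ is false.
  w5 (successors {w0, w1, w2, w3, w6}): φ is true.
  w6 (successors {w0, w5}): φ is false.
For instance, at w2:
  At w2: <>q is true, q is true, so <>q -> q is true.
    At w2: <>q requires q at some successor in {w0, w1, w5}.
      q holds at w5, so <>q is true at w2.
Satisfying worlds: {w2, w3, w5}

w2, w3, w5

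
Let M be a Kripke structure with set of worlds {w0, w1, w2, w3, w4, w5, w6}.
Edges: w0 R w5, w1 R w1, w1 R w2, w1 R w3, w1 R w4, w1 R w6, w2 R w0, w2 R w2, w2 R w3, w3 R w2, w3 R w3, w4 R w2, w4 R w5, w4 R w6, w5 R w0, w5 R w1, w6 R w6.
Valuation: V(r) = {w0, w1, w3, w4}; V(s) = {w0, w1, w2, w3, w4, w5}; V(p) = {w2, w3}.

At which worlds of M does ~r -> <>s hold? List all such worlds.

w0, w1, w2, w3, w4, w5

Let φ = ~r -> <>s. Evaluate φ at each world:
  w0 (successors {w5}): φ is true.
  w1 (successors {w1, w2, w3, w4, w6}): φ is true.
  w2 (successors {w0, w2, w3}): φ is true.
  w3 (successors {w2, w3}): φ is true.
  w4 (successors {w2, w5, w6}): φ is true.
  w5 (successors {w0, w1}): φ is true.
  w6 (successors {w6}): φ is false.
For instance, at w5:
  At w5: ~r is true, <>s is true, so ~r -> <>s is true.
    At w5: <>s requires s at some successor in {w0, w1}.
      s holds at w0, so <>s is true at w5.
Satisfying worlds: {w0, w1, w2, w3, w4, w5}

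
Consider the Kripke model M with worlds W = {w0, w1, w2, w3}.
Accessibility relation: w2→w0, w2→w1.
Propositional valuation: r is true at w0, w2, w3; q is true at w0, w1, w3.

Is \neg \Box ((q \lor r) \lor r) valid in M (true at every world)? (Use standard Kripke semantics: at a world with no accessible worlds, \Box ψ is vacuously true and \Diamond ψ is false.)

Let φ = \neg \Box ((q \lor r) \lor r). Evaluate φ at each world:
  w0 (successors ∅): φ is false.
  w1 (successors ∅): φ is false.
  w2 (successors {w0, w1}): φ is false.
  w3 (successors ∅): φ is false.
Detail at w0 (counterexample):
  At w0: \Box ((q \lor r) \lor r) is true, so \neg \Box ((q \lor r) \lor r) is false.
    At w0: no accessible worlds, so \Box ((q \lor r) \lor r) holds vacuously.

No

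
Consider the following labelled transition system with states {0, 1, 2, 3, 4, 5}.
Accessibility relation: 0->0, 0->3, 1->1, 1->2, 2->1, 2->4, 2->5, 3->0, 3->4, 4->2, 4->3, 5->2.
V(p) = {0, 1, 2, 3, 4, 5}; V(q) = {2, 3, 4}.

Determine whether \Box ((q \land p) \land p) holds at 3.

At 3: \Box ((q \land p) \land p) requires (q \land p) \land p at every successor {0, 4}.
  (q \land p) \land p fails at 0, so \Box ((q \land p) \land p) is false at 3.

No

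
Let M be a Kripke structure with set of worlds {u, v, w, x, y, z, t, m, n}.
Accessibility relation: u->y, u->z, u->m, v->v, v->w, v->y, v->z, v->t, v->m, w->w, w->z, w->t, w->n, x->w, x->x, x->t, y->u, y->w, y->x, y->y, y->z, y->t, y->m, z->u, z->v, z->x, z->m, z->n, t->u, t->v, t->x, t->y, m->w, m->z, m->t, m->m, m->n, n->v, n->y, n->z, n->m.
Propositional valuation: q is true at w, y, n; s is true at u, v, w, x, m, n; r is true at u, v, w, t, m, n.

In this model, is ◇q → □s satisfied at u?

At u: ◇q is true, □s is false, so ◇q → □s is false.
  At u: ◇q requires q at some successor in {y, z, m}.
    q holds at y, so ◇q is true at u.
  At u: □s requires s at every successor {y, z, m}.
    s fails at y, so □s is false at u.

No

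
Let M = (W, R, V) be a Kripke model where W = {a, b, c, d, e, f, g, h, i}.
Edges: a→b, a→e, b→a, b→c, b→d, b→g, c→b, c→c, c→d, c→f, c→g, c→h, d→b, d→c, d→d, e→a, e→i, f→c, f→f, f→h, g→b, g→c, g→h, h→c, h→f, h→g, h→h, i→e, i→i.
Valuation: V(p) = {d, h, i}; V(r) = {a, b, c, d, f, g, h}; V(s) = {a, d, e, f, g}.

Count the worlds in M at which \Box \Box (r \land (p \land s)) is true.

0

Let φ = \Box \Box (r \land (p \land s)). Evaluate φ at each world:
  a (successors {b, e}): φ is false.
  b (successors {a, c, d, g}): φ is false.
  c (successors {b, c, d, f, g, h}): φ is false.
  d (successors {b, c, d}): φ is false.
  e (successors {a, i}): φ is false.
  f (successors {c, f, h}): φ is false.
  g (successors {b, c, h}): φ is false.
  h (successors {c, f, g, h}): φ is false.
  i (successors {e, i}): φ is false.
For instance, at g:
  At g: \Box \Box (r \land (p \land s)) requires \Box (r \land (p \land s)) at every successor {b, c, h}.
    \Box (r \land (p \land s)) fails at b, so \Box \Box (r \land (p \land s)) is false at g.
      At b: \Box (r \land (p \land s)) requires r \land (p \land s) at every successor {a, c, d, g}.
        r \land (p \land s) fails at a, so \Box (r \land (p \land s)) is false at b.
Satisfying worlds: none.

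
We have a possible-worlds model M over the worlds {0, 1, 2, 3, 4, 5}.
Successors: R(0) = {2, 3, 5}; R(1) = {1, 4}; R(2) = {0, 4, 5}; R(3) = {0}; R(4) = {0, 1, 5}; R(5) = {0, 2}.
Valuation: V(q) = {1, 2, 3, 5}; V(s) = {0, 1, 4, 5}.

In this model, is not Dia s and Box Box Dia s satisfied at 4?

Recall that Box ψ holds at a world iff ψ holds at every accessible world, and Dia ψ holds iff ψ holds at some accessible world.
At 4: not Dia s is false, Box Box Dia s is true, so not Dia s and Box Box Dia s is false.
  At 4: Dia s is true, so not Dia s is false.
    At 4: Dia s requires s at some successor in {0, 1, 5}.
      s holds at 0, so Dia s is true at 4.
  At 4: Box Box Dia s requires Box Dia s at every successor {0, 1, 5}.
      At 0: Box Dia s requires Dia s at every successor {2, 3, 5}.
        At 2: Dia s is true.
        At 3: Dia s is true.
        At 5: Dia s is true.
      So Box Dia s is true at 0.
      At 1: Box Dia s requires Dia s at every successor {1, 4}.
        At 1: Dia s is true.
        At 4: Dia s is true.
      So Box Dia s is true at 1.
      At 5: Box Dia s requires Dia s at every successor {0, 2}.
        At 0: Dia s is true.
        At 2: Dia s is true.
      So Box Dia s is true at 5.
  So Box Box Dia s is true at 4.

No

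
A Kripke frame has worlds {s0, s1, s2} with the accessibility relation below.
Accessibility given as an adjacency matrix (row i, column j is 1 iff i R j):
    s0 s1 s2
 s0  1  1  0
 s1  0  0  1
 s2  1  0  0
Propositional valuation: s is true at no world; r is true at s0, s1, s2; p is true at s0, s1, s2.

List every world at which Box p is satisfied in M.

s0, s1, s2

Let φ = Box p. Evaluate φ at each world:
  s0 (successors {s0, s1}): φ is true.
  s1 (successors {s2}): φ is true.
  s2 (successors {s0}): φ is true.
For instance, at s2:
  At s2: Box p requires p at every successor {s0}.
    At s0: p is true.
  So Box p is true at s2.
Satisfying worlds: {s0, s1, s2}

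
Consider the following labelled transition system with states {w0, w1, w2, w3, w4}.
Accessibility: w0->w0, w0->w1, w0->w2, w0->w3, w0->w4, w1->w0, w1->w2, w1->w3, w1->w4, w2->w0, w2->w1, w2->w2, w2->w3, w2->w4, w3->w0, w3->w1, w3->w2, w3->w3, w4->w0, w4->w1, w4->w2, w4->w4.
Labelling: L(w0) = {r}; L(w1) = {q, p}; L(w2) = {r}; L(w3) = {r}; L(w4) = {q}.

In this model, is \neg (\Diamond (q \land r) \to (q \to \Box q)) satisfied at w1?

Recall that \Box ψ holds at a world iff ψ holds at every accessible world, and \Diamond ψ holds iff ψ holds at some accessible world.
At w1: \Diamond (q \land r) \to (q \to \Box q) is true, so \neg (\Diamond (q \land r) \to (q \to \Box q)) is false.
  At w1: \Diamond (q \land r) is false, q \to \Box q is false, so \Diamond (q \land r) \to (q \to \Box q) is true.
    At w1: \Diamond (q \land r) requires q \land r at some successor in {w0, w2, w3, w4}.
      At w0: q \land r is false.
      At w2: q \land r is false.
      At w3: q \land r is false.
      At w4: q \land r is false.
    So \Diamond (q \land r) is false at w1.
    At w1: q is true, \Box q is false, so q \to \Box q is false.
      At w1: \Box q requires q at every successor {w0, w2, w3, w4}.
        q fails at w0, so \Box q is false at w1.

No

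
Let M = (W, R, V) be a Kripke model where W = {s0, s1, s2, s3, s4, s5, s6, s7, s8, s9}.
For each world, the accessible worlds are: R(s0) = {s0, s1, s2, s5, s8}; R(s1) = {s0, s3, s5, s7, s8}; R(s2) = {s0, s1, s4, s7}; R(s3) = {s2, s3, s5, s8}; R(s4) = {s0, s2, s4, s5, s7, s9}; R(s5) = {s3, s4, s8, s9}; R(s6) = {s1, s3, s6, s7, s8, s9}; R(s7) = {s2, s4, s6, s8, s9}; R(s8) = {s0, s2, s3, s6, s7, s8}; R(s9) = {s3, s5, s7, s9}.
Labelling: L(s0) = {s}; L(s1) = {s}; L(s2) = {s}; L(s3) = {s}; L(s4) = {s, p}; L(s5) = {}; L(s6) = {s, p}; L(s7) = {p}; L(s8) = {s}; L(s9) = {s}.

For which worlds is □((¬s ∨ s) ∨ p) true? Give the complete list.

Let φ = □((¬s ∨ s) ∨ p). Evaluate φ at each world:
  s0 (successors {s0, s1, s2, s5, s8}): φ is true.
  s1 (successors {s0, s3, s5, s7, s8}): φ is true.
  s2 (successors {s0, s1, s4, s7}): φ is true.
  s3 (successors {s2, s3, s5, s8}): φ is true.
  s4 (successors {s0, s2, s4, s5, s7, s9}): φ is true.
  s5 (successors {s3, s4, s8, s9}): φ is true.
  s6 (successors {s1, s3, s6, s7, s8, s9}): φ is true.
  s7 (successors {s2, s4, s6, s8, s9}): φ is true.
  s8 (successors {s0, s2, s3, s6, s7, s8}): φ is true.
  s9 (successors {s3, s5, s7, s9}): φ is true.
For instance, at s2:
  At s2: □((¬s ∨ s) ∨ p) requires (¬s ∨ s) ∨ p at every successor {s0, s1, s4, s7}.
    At s0: (¬s ∨ s) ∨ p is true.
    At s1: (¬s ∨ s) ∨ p is true.
    At s4: (¬s ∨ s) ∨ p is true.
    At s7: (¬s ∨ s) ∨ p is true.
  So □((¬s ∨ s) ∨ p) is true at s2.
Satisfying worlds: {s0, s1, s2, s3, s4, s5, s6, s7, s8, s9}

s0, s1, s2, s3, s4, s5, s6, s7, s8, s9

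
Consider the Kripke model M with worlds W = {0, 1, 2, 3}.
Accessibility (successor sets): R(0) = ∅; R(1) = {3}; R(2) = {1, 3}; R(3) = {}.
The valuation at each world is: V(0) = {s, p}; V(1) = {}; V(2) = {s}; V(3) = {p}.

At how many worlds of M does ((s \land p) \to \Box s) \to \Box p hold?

Let φ = ((s \land p) \to \Box s) \to \Box p. Evaluate φ at each world:
  0 (successors ∅): φ is true.
  1 (successors {3}): φ is true.
  2 (successors {1, 3}): φ is false.
  3 (successors ∅): φ is true.
For instance, at 1:
  At 1: (s \land p) \to \Box s is true, \Box p is true, so ((s \land p) \to \Box s) \to \Box p is true.
    At 1: s \land p is false, \Box s is false, so (s \land p) \to \Box s is true.
      At 1: \Box s requires s at every successor {3}.
        s fails at 3, so \Box s is false at 1.
    At 1: \Box p requires p at every successor {3}.
      At 3: p is true.
    So \Box p is true at 1.
Satisfying worlds: {0, 1, 3}

3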